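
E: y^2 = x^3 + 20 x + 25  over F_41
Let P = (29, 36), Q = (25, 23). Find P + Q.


P != Q, so use the chord formula.
s = (y2 - y1) / (x2 - x1) = (28) / (37) mod 41 = 34
x3 = s^2 - x1 - x2 mod 41 = 34^2 - 29 - 25 = 36
y3 = s (x1 - x3) - y1 mod 41 = 34 * (29 - 36) - 36 = 13

P + Q = (36, 13)


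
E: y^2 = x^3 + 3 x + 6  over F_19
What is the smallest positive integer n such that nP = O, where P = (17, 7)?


Compute successive multiples of P until we hit O:
  1P = (17, 7)
  2P = (13, 0)
  3P = (17, 12)
  4P = O

ord(P) = 4


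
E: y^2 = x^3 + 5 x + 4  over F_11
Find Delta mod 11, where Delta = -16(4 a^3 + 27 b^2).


4 a^3 + 27 b^2 = 4*5^3 + 27*4^2 = 500 + 432 = 932
Delta = -16 * (932) = -14912
Delta mod 11 = 4

Delta = 4 (mod 11)


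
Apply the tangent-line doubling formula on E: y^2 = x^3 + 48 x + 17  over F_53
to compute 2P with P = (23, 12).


Doubling: s = (3 x1^2 + a) / (2 y1)
s = (3*23^2 + 48) / (2*12) mod 53 = 35
x3 = s^2 - 2 x1 mod 53 = 35^2 - 2*23 = 13
y3 = s (x1 - x3) - y1 mod 53 = 35 * (23 - 13) - 12 = 20

2P = (13, 20)


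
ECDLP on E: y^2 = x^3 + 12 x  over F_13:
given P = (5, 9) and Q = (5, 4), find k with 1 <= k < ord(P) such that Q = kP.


Enumerate multiples of P until we hit Q = (5, 4):
  1P = (5, 9)
  2P = (0, 0)
  3P = (5, 4)
Match found at i = 3.

k = 3


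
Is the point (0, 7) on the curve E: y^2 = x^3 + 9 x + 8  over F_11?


Check whether y^2 = x^3 + 9 x + 8 (mod 11) for (x, y) = (0, 7).
LHS: y^2 = 7^2 mod 11 = 5
RHS: x^3 + 9 x + 8 = 0^3 + 9*0 + 8 mod 11 = 8
LHS != RHS

No, not on the curve


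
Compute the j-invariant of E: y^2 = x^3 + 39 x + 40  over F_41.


Delta = -16(4 a^3 + 27 b^2) mod 41 = 39
-1728 * (4 a)^3 = -1728 * (4*39)^3 mod 41 = 38
j = 38 * 39^(-1) mod 41 = 22

j = 22 (mod 41)


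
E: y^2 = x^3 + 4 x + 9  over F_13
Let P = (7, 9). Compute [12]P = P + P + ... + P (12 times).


k = 12 = 1100_2 (binary, LSB first: 0011)
Double-and-add from P = (7, 9):
  bit 0 = 0: acc unchanged = O
  bit 1 = 0: acc unchanged = O
  bit 2 = 1: acc = O + (12, 11) = (12, 11)
  bit 3 = 1: acc = (12, 11) + (1, 12) = (10, 3)

12P = (10, 3)


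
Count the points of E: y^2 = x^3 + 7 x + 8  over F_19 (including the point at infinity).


For each x in F_19, count y with y^2 = x^3 + 7 x + 8 mod 19:
  x = 1: RHS = 16, y in [4, 15]  -> 2 point(s)
  x = 2: RHS = 11, y in [7, 12]  -> 2 point(s)
  x = 4: RHS = 5, y in [9, 10]  -> 2 point(s)
  x = 5: RHS = 16, y in [4, 15]  -> 2 point(s)
  x = 6: RHS = 0, y in [0]  -> 1 point(s)
  x = 7: RHS = 1, y in [1, 18]  -> 2 point(s)
  x = 8: RHS = 6, y in [5, 14]  -> 2 point(s)
  x = 13: RHS = 16, y in [4, 15]  -> 2 point(s)
  x = 14: RHS = 0, y in [0]  -> 1 point(s)
  x = 15: RHS = 11, y in [7, 12]  -> 2 point(s)
  x = 16: RHS = 17, y in [6, 13]  -> 2 point(s)
  x = 17: RHS = 5, y in [9, 10]  -> 2 point(s)
  x = 18: RHS = 0, y in [0]  -> 1 point(s)
Affine points: 23. Add the point at infinity: total = 24.

#E(F_19) = 24


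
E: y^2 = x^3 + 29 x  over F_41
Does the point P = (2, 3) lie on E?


Check whether y^2 = x^3 + 29 x + 0 (mod 41) for (x, y) = (2, 3).
LHS: y^2 = 3^2 mod 41 = 9
RHS: x^3 + 29 x + 0 = 2^3 + 29*2 + 0 mod 41 = 25
LHS != RHS

No, not on the curve


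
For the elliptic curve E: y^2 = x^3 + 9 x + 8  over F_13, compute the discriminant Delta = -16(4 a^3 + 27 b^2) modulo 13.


4 a^3 + 27 b^2 = 4*9^3 + 27*8^2 = 2916 + 1728 = 4644
Delta = -16 * (4644) = -74304
Delta mod 13 = 4

Delta = 4 (mod 13)


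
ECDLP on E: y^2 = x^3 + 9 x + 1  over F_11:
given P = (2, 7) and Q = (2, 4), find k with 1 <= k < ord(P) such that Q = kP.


Enumerate multiples of P until we hit Q = (2, 4):
  1P = (2, 7)
  2P = (1, 0)
  3P = (2, 4)
Match found at i = 3.

k = 3


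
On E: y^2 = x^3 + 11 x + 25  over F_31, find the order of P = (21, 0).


Compute successive multiples of P until we hit O:
  1P = (21, 0)
  2P = O

ord(P) = 2


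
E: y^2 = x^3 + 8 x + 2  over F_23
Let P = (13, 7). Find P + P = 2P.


Doubling: s = (3 x1^2 + a) / (2 y1)
s = (3*13^2 + 8) / (2*7) mod 23 = 22
x3 = s^2 - 2 x1 mod 23 = 22^2 - 2*13 = 21
y3 = s (x1 - x3) - y1 mod 23 = 22 * (13 - 21) - 7 = 1

2P = (21, 1)


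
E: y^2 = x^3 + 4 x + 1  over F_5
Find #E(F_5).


For each x in F_5, count y with y^2 = x^3 + 4 x + 1 mod 5:
  x = 0: RHS = 1, y in [1, 4]  -> 2 point(s)
  x = 1: RHS = 1, y in [1, 4]  -> 2 point(s)
  x = 3: RHS = 0, y in [0]  -> 1 point(s)
  x = 4: RHS = 1, y in [1, 4]  -> 2 point(s)
Affine points: 7. Add the point at infinity: total = 8.

#E(F_5) = 8


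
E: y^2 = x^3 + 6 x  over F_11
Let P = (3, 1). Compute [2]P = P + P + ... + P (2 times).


k = 2 = 10_2 (binary, LSB first: 01)
Double-and-add from P = (3, 1):
  bit 0 = 0: acc unchanged = O
  bit 1 = 1: acc = O + (5, 10) = (5, 10)

2P = (5, 10)


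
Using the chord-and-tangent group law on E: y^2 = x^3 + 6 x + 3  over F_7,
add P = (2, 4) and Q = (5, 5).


P != Q, so use the chord formula.
s = (y2 - y1) / (x2 - x1) = (1) / (3) mod 7 = 5
x3 = s^2 - x1 - x2 mod 7 = 5^2 - 2 - 5 = 4
y3 = s (x1 - x3) - y1 mod 7 = 5 * (2 - 4) - 4 = 0

P + Q = (4, 0)


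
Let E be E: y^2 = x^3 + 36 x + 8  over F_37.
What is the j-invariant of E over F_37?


Delta = -16(4 a^3 + 27 b^2) mod 37 = 18
-1728 * (4 a)^3 = -1728 * (4*36)^3 mod 37 = 36
j = 36 * 18^(-1) mod 37 = 2

j = 2 (mod 37)


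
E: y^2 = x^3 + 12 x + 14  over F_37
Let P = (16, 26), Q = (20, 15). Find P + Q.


P != Q, so use the chord formula.
s = (y2 - y1) / (x2 - x1) = (26) / (4) mod 37 = 25
x3 = s^2 - x1 - x2 mod 37 = 25^2 - 16 - 20 = 34
y3 = s (x1 - x3) - y1 mod 37 = 25 * (16 - 34) - 26 = 5

P + Q = (34, 5)


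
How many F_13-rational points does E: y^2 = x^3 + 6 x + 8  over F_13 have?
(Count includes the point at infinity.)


For each x in F_13, count y with y^2 = x^3 + 6 x + 8 mod 13:
  x = 3: RHS = 1, y in [1, 12]  -> 2 point(s)
  x = 6: RHS = 0, y in [0]  -> 1 point(s)
  x = 7: RHS = 3, y in [4, 9]  -> 2 point(s)
  x = 8: RHS = 9, y in [3, 10]  -> 2 point(s)
  x = 11: RHS = 1, y in [1, 12]  -> 2 point(s)
  x = 12: RHS = 1, y in [1, 12]  -> 2 point(s)
Affine points: 11. Add the point at infinity: total = 12.

#E(F_13) = 12


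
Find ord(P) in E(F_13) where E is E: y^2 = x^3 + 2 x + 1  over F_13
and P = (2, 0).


Compute successive multiples of P until we hit O:
  1P = (2, 0)
  2P = O

ord(P) = 2


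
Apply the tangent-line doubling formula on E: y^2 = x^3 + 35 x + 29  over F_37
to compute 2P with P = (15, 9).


Doubling: s = (3 x1^2 + a) / (2 y1)
s = (3*15^2 + 35) / (2*9) mod 37 = 23
x3 = s^2 - 2 x1 mod 37 = 23^2 - 2*15 = 18
y3 = s (x1 - x3) - y1 mod 37 = 23 * (15 - 18) - 9 = 33

2P = (18, 33)


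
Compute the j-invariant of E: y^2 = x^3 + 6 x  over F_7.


Delta = -16(4 a^3 + 27 b^2) mod 7 = 1
-1728 * (4 a)^3 = -1728 * (4*6)^3 mod 7 = 6
j = 6 * 1^(-1) mod 7 = 6

j = 6 (mod 7)


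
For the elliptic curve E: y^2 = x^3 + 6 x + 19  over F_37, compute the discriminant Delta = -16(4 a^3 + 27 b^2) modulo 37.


4 a^3 + 27 b^2 = 4*6^3 + 27*19^2 = 864 + 9747 = 10611
Delta = -16 * (10611) = -169776
Delta mod 37 = 17

Delta = 17 (mod 37)


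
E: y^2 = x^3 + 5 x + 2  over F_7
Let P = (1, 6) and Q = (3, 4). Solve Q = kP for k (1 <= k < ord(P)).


Enumerate multiples of P until we hit Q = (3, 4):
  1P = (1, 6)
  2P = (0, 4)
  3P = (3, 4)
Match found at i = 3.

k = 3


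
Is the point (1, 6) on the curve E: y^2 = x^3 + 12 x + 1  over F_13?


Check whether y^2 = x^3 + 12 x + 1 (mod 13) for (x, y) = (1, 6).
LHS: y^2 = 6^2 mod 13 = 10
RHS: x^3 + 12 x + 1 = 1^3 + 12*1 + 1 mod 13 = 1
LHS != RHS

No, not on the curve


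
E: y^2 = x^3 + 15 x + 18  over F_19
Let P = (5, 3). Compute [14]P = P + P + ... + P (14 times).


k = 14 = 1110_2 (binary, LSB first: 0111)
Double-and-add from P = (5, 3):
  bit 0 = 0: acc unchanged = O
  bit 1 = 1: acc = O + (6, 1) = (6, 1)
  bit 2 = 1: acc = (6, 1) + (13, 15) = (4, 3)
  bit 3 = 1: acc = (4, 3) + (10, 3) = (5, 16)

14P = (5, 16)


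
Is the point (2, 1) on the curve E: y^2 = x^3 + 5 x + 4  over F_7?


Check whether y^2 = x^3 + 5 x + 4 (mod 7) for (x, y) = (2, 1).
LHS: y^2 = 1^2 mod 7 = 1
RHS: x^3 + 5 x + 4 = 2^3 + 5*2 + 4 mod 7 = 1
LHS = RHS

Yes, on the curve


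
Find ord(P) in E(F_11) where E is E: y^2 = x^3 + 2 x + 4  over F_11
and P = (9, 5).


Compute successive multiples of P until we hit O:
  1P = (9, 5)
  2P = (2, 7)
  3P = (3, 9)
  4P = (8, 9)
  5P = (10, 10)
  6P = (6, 10)
  7P = (0, 2)
  8P = (7, 3)
  ... (continuing to 17P)
  17P = O

ord(P) = 17


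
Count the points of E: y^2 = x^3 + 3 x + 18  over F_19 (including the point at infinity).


For each x in F_19, count y with y^2 = x^3 + 3 x + 18 mod 19:
  x = 3: RHS = 16, y in [4, 15]  -> 2 point(s)
  x = 5: RHS = 6, y in [5, 14]  -> 2 point(s)
  x = 6: RHS = 5, y in [9, 10]  -> 2 point(s)
  x = 14: RHS = 11, y in [7, 12]  -> 2 point(s)
  x = 16: RHS = 1, y in [1, 18]  -> 2 point(s)
  x = 17: RHS = 4, y in [2, 17]  -> 2 point(s)
Affine points: 12. Add the point at infinity: total = 13.

#E(F_19) = 13


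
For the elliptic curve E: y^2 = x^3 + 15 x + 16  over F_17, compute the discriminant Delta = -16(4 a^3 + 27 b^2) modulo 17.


4 a^3 + 27 b^2 = 4*15^3 + 27*16^2 = 13500 + 6912 = 20412
Delta = -16 * (20412) = -326592
Delta mod 17 = 12

Delta = 12 (mod 17)


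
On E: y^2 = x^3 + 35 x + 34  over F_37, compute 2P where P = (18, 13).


Doubling: s = (3 x1^2 + a) / (2 y1)
s = (3*18^2 + 35) / (2*13) mod 37 = 6
x3 = s^2 - 2 x1 mod 37 = 6^2 - 2*18 = 0
y3 = s (x1 - x3) - y1 mod 37 = 6 * (18 - 0) - 13 = 21

2P = (0, 21)


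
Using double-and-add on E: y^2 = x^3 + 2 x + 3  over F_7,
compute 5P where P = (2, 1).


k = 5 = 101_2 (binary, LSB first: 101)
Double-and-add from P = (2, 1):
  bit 0 = 1: acc = O + (2, 1) = (2, 1)
  bit 1 = 0: acc unchanged = (2, 1)
  bit 2 = 1: acc = (2, 1) + (3, 1) = (2, 6)

5P = (2, 6)


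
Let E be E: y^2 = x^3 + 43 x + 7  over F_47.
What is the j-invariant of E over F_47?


Delta = -16(4 a^3 + 27 b^2) mod 47 = 36
-1728 * (4 a)^3 = -1728 * (4*43)^3 mod 47 = 17
j = 17 * 36^(-1) mod 47 = 7

j = 7 (mod 47)


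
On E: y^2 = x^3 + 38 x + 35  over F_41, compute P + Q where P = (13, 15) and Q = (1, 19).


P != Q, so use the chord formula.
s = (y2 - y1) / (x2 - x1) = (4) / (29) mod 41 = 27
x3 = s^2 - x1 - x2 mod 41 = 27^2 - 13 - 1 = 18
y3 = s (x1 - x3) - y1 mod 41 = 27 * (13 - 18) - 15 = 14

P + Q = (18, 14)


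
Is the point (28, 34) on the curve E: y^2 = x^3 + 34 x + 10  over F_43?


Check whether y^2 = x^3 + 34 x + 10 (mod 43) for (x, y) = (28, 34).
LHS: y^2 = 34^2 mod 43 = 38
RHS: x^3 + 34 x + 10 = 28^3 + 34*28 + 10 mod 43 = 38
LHS = RHS

Yes, on the curve


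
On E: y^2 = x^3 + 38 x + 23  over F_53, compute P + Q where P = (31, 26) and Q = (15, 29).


P != Q, so use the chord formula.
s = (y2 - y1) / (x2 - x1) = (3) / (37) mod 53 = 23
x3 = s^2 - x1 - x2 mod 53 = 23^2 - 31 - 15 = 6
y3 = s (x1 - x3) - y1 mod 53 = 23 * (31 - 6) - 26 = 19

P + Q = (6, 19)


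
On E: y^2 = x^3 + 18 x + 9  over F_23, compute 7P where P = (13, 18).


k = 7 = 111_2 (binary, LSB first: 111)
Double-and-add from P = (13, 18):
  bit 0 = 1: acc = O + (13, 18) = (13, 18)
  bit 1 = 1: acc = (13, 18) + (22, 6) = (0, 3)
  bit 2 = 1: acc = (0, 3) + (18, 1) = (7, 8)

7P = (7, 8)


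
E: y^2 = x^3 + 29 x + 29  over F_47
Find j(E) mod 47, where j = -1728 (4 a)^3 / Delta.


Delta = -16(4 a^3 + 27 b^2) mod 47 = 19
-1728 * (4 a)^3 = -1728 * (4*29)^3 mod 47 = 4
j = 4 * 19^(-1) mod 47 = 20

j = 20 (mod 47)


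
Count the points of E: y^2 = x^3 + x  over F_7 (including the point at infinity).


For each x in F_7, count y with y^2 = x^3 + 1 x + 0 mod 7:
  x = 0: RHS = 0, y in [0]  -> 1 point(s)
  x = 1: RHS = 2, y in [3, 4]  -> 2 point(s)
  x = 3: RHS = 2, y in [3, 4]  -> 2 point(s)
  x = 5: RHS = 4, y in [2, 5]  -> 2 point(s)
Affine points: 7. Add the point at infinity: total = 8.

#E(F_7) = 8


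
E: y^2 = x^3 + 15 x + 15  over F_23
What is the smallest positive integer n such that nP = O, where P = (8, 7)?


Compute successive multiples of P until we hit O:
  1P = (8, 7)
  2P = (7, 16)
  3P = (20, 9)
  4P = (11, 4)
  5P = (5, 13)
  6P = (14, 5)
  7P = (19, 12)
  8P = (4, 22)
  ... (continuing to 28P)
  28P = O

ord(P) = 28


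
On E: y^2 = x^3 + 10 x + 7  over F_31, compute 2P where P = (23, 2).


Doubling: s = (3 x1^2 + a) / (2 y1)
s = (3*23^2 + 10) / (2*2) mod 31 = 4
x3 = s^2 - 2 x1 mod 31 = 4^2 - 2*23 = 1
y3 = s (x1 - x3) - y1 mod 31 = 4 * (23 - 1) - 2 = 24

2P = (1, 24)


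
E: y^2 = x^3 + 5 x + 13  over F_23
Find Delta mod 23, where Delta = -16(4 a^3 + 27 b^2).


4 a^3 + 27 b^2 = 4*5^3 + 27*13^2 = 500 + 4563 = 5063
Delta = -16 * (5063) = -81008
Delta mod 23 = 21

Delta = 21 (mod 23)


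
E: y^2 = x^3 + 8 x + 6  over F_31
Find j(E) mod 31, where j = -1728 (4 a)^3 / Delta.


Delta = -16(4 a^3 + 27 b^2) mod 31 = 9
-1728 * (4 a)^3 = -1728 * (4*8)^3 mod 31 = 8
j = 8 * 9^(-1) mod 31 = 25

j = 25 (mod 31)


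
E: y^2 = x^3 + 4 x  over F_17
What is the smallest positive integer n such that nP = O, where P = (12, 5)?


Compute successive multiples of P until we hit O:
  1P = (12, 5)
  2P = (9, 0)
  3P = (12, 12)
  4P = O

ord(P) = 4


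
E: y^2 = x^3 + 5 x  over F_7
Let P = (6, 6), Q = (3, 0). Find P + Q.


P != Q, so use the chord formula.
s = (y2 - y1) / (x2 - x1) = (1) / (4) mod 7 = 2
x3 = s^2 - x1 - x2 mod 7 = 2^2 - 6 - 3 = 2
y3 = s (x1 - x3) - y1 mod 7 = 2 * (6 - 2) - 6 = 2

P + Q = (2, 2)


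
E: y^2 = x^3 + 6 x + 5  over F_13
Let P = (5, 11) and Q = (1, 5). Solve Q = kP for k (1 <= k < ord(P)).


Enumerate multiples of P until we hit Q = (1, 5):
  1P = (5, 11)
  2P = (6, 6)
  3P = (1, 8)
  4P = (10, 8)
  5P = (2, 8)
  6P = (7, 0)
  7P = (2, 5)
  8P = (10, 5)
  9P = (1, 5)
Match found at i = 9.

k = 9


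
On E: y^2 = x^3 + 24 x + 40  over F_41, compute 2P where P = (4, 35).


Doubling: s = (3 x1^2 + a) / (2 y1)
s = (3*4^2 + 24) / (2*35) mod 41 = 35
x3 = s^2 - 2 x1 mod 41 = 35^2 - 2*4 = 28
y3 = s (x1 - x3) - y1 mod 41 = 35 * (4 - 28) - 35 = 27

2P = (28, 27)


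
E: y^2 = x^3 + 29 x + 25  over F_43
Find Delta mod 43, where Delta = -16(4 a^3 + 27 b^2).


4 a^3 + 27 b^2 = 4*29^3 + 27*25^2 = 97556 + 16875 = 114431
Delta = -16 * (114431) = -1830896
Delta mod 43 = 1

Delta = 1 (mod 43)


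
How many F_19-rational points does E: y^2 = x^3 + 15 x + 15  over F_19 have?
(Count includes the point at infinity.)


For each x in F_19, count y with y^2 = x^3 + 15 x + 15 mod 19:
  x = 3: RHS = 11, y in [7, 12]  -> 2 point(s)
  x = 4: RHS = 6, y in [5, 14]  -> 2 point(s)
  x = 5: RHS = 6, y in [5, 14]  -> 2 point(s)
  x = 6: RHS = 17, y in [6, 13]  -> 2 point(s)
  x = 7: RHS = 7, y in [8, 11]  -> 2 point(s)
  x = 8: RHS = 1, y in [1, 18]  -> 2 point(s)
  x = 9: RHS = 5, y in [9, 10]  -> 2 point(s)
  x = 10: RHS = 6, y in [5, 14]  -> 2 point(s)
  x = 12: RHS = 4, y in [2, 17]  -> 2 point(s)
  x = 14: RHS = 5, y in [9, 10]  -> 2 point(s)
  x = 15: RHS = 5, y in [9, 10]  -> 2 point(s)
  x = 16: RHS = 0, y in [0]  -> 1 point(s)
Affine points: 23. Add the point at infinity: total = 24.

#E(F_19) = 24


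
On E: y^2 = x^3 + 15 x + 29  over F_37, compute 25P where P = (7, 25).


k = 25 = 11001_2 (binary, LSB first: 10011)
Double-and-add from P = (7, 25):
  bit 0 = 1: acc = O + (7, 25) = (7, 25)
  bit 1 = 0: acc unchanged = (7, 25)
  bit 2 = 0: acc unchanged = (7, 25)
  bit 3 = 1: acc = (7, 25) + (16, 6) = (18, 27)
  bit 4 = 1: acc = (18, 27) + (33, 4) = (2, 20)

25P = (2, 20)


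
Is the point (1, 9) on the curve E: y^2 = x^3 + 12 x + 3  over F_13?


Check whether y^2 = x^3 + 12 x + 3 (mod 13) for (x, y) = (1, 9).
LHS: y^2 = 9^2 mod 13 = 3
RHS: x^3 + 12 x + 3 = 1^3 + 12*1 + 3 mod 13 = 3
LHS = RHS

Yes, on the curve


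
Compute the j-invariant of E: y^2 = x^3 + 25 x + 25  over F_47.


Delta = -16(4 a^3 + 27 b^2) mod 47 = 34
-1728 * (4 a)^3 = -1728 * (4*25)^3 mod 47 = 26
j = 26 * 34^(-1) mod 47 = 45

j = 45 (mod 47)


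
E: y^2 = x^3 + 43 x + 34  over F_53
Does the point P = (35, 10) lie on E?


Check whether y^2 = x^3 + 43 x + 34 (mod 53) for (x, y) = (35, 10).
LHS: y^2 = 10^2 mod 53 = 47
RHS: x^3 + 43 x + 34 = 35^3 + 43*35 + 34 mod 53 = 0
LHS != RHS

No, not on the curve


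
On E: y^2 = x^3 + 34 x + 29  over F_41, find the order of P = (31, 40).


Compute successive multiples of P until we hit O:
  1P = (31, 40)
  2P = (29, 36)
  3P = (26, 11)
  4P = (16, 6)
  5P = (19, 20)
  6P = (12, 19)
  7P = (30, 28)
  8P = (1, 33)
  ... (continuing to 20P)
  20P = O

ord(P) = 20


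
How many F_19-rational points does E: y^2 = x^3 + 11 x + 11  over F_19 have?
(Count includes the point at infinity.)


For each x in F_19, count y with y^2 = x^3 + 11 x + 11 mod 19:
  x = 0: RHS = 11, y in [7, 12]  -> 2 point(s)
  x = 1: RHS = 4, y in [2, 17]  -> 2 point(s)
  x = 4: RHS = 5, y in [9, 10]  -> 2 point(s)
  x = 5: RHS = 1, y in [1, 18]  -> 2 point(s)
  x = 10: RHS = 0, y in [0]  -> 1 point(s)
  x = 11: RHS = 0, y in [0]  -> 1 point(s)
  x = 12: RHS = 9, y in [3, 16]  -> 2 point(s)
  x = 15: RHS = 17, y in [6, 13]  -> 2 point(s)
  x = 17: RHS = 0, y in [0]  -> 1 point(s)
Affine points: 15. Add the point at infinity: total = 16.

#E(F_19) = 16


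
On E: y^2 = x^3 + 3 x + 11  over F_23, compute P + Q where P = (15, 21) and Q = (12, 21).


P != Q, so use the chord formula.
s = (y2 - y1) / (x2 - x1) = (0) / (20) mod 23 = 0
x3 = s^2 - x1 - x2 mod 23 = 0^2 - 15 - 12 = 19
y3 = s (x1 - x3) - y1 mod 23 = 0 * (15 - 19) - 21 = 2

P + Q = (19, 2)


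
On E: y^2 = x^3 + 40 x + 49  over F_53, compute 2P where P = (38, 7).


Doubling: s = (3 x1^2 + a) / (2 y1)
s = (3*38^2 + 40) / (2*7) mod 53 = 17
x3 = s^2 - 2 x1 mod 53 = 17^2 - 2*38 = 1
y3 = s (x1 - x3) - y1 mod 53 = 17 * (38 - 1) - 7 = 39

2P = (1, 39)


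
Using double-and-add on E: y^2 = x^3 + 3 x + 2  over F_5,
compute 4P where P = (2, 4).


k = 4 = 100_2 (binary, LSB first: 001)
Double-and-add from P = (2, 4):
  bit 0 = 0: acc unchanged = O
  bit 1 = 0: acc unchanged = O
  bit 2 = 1: acc = O + (2, 1) = (2, 1)

4P = (2, 1)


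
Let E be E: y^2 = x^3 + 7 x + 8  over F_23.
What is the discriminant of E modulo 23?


4 a^3 + 27 b^2 = 4*7^3 + 27*8^2 = 1372 + 1728 = 3100
Delta = -16 * (3100) = -49600
Delta mod 23 = 11

Delta = 11 (mod 23)


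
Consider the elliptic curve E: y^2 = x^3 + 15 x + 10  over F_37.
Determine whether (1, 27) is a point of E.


Check whether y^2 = x^3 + 15 x + 10 (mod 37) for (x, y) = (1, 27).
LHS: y^2 = 27^2 mod 37 = 26
RHS: x^3 + 15 x + 10 = 1^3 + 15*1 + 10 mod 37 = 26
LHS = RHS

Yes, on the curve


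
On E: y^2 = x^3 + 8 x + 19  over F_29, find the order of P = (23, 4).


Compute successive multiples of P until we hit O:
  1P = (23, 4)
  2P = (12, 25)
  3P = (1, 12)
  4P = (14, 27)
  5P = (15, 11)
  6P = (4, 12)
  7P = (27, 16)
  8P = (17, 14)
  ... (continuing to 28P)
  28P = O

ord(P) = 28


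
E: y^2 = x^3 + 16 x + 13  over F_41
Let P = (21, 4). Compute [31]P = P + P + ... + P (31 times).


k = 31 = 11111_2 (binary, LSB first: 11111)
Double-and-add from P = (21, 4):
  bit 0 = 1: acc = O + (21, 4) = (21, 4)
  bit 1 = 1: acc = (21, 4) + (20, 25) = (31, 1)
  bit 2 = 1: acc = (31, 1) + (10, 5) = (23, 17)
  bit 3 = 1: acc = (23, 17) + (29, 26) = (22, 5)
  bit 4 = 1: acc = (22, 5) + (40, 18) = (29, 15)

31P = (29, 15)


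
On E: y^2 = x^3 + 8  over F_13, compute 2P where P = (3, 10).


Doubling: s = (3 x1^2 + a) / (2 y1)
s = (3*3^2 + 0) / (2*10) mod 13 = 2
x3 = s^2 - 2 x1 mod 13 = 2^2 - 2*3 = 11
y3 = s (x1 - x3) - y1 mod 13 = 2 * (3 - 11) - 10 = 0

2P = (11, 0)


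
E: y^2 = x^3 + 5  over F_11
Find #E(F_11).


For each x in F_11, count y with y^2 = x^3 + 0 x + 5 mod 11:
  x = 0: RHS = 5, y in [4, 7]  -> 2 point(s)
  x = 4: RHS = 3, y in [5, 6]  -> 2 point(s)
  x = 5: RHS = 9, y in [3, 8]  -> 2 point(s)
  x = 6: RHS = 1, y in [1, 10]  -> 2 point(s)
  x = 8: RHS = 0, y in [0]  -> 1 point(s)
  x = 10: RHS = 4, y in [2, 9]  -> 2 point(s)
Affine points: 11. Add the point at infinity: total = 12.

#E(F_11) = 12


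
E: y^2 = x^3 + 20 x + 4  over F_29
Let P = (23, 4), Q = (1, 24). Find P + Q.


P != Q, so use the chord formula.
s = (y2 - y1) / (x2 - x1) = (20) / (7) mod 29 = 7
x3 = s^2 - x1 - x2 mod 29 = 7^2 - 23 - 1 = 25
y3 = s (x1 - x3) - y1 mod 29 = 7 * (23 - 25) - 4 = 11

P + Q = (25, 11)


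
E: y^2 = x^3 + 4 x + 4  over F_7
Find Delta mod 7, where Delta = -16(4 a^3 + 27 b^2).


4 a^3 + 27 b^2 = 4*4^3 + 27*4^2 = 256 + 432 = 688
Delta = -16 * (688) = -11008
Delta mod 7 = 3

Delta = 3 (mod 7)


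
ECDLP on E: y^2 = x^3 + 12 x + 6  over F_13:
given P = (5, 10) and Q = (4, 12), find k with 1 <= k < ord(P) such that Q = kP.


Enumerate multiples of P until we hit Q = (4, 12):
  1P = (5, 10)
  2P = (2, 5)
  3P = (3, 2)
  4P = (8, 4)
  5P = (4, 1)
  6P = (7, 11)
  7P = (11, 0)
  8P = (7, 2)
  9P = (4, 12)
Match found at i = 9.

k = 9


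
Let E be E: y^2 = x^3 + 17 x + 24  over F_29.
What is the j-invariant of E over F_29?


Delta = -16(4 a^3 + 27 b^2) mod 29 = 3
-1728 * (4 a)^3 = -1728 * (4*17)^3 mod 29 = 23
j = 23 * 3^(-1) mod 29 = 27

j = 27 (mod 29)


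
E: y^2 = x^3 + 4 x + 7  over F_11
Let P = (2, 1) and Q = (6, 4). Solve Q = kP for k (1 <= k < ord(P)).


Enumerate multiples of P until we hit Q = (6, 4):
  1P = (2, 1)
  2P = (5, 8)
  3P = (7, 2)
  4P = (6, 7)
  5P = (8, 1)
  6P = (1, 10)
  7P = (1, 1)
  8P = (8, 10)
  9P = (6, 4)
Match found at i = 9.

k = 9


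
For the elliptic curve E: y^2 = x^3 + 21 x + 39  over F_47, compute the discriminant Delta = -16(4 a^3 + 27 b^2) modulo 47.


4 a^3 + 27 b^2 = 4*21^3 + 27*39^2 = 37044 + 41067 = 78111
Delta = -16 * (78111) = -1249776
Delta mod 47 = 1

Delta = 1 (mod 47)


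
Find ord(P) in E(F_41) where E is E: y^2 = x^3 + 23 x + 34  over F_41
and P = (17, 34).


Compute successive multiples of P until we hit O:
  1P = (17, 34)
  2P = (32, 0)
  3P = (17, 7)
  4P = O

ord(P) = 4


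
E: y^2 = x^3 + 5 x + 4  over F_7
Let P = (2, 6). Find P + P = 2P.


Doubling: s = (3 x1^2 + a) / (2 y1)
s = (3*2^2 + 5) / (2*6) mod 7 = 2
x3 = s^2 - 2 x1 mod 7 = 2^2 - 2*2 = 0
y3 = s (x1 - x3) - y1 mod 7 = 2 * (2 - 0) - 6 = 5

2P = (0, 5)


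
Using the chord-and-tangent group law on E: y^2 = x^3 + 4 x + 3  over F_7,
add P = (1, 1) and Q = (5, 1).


P != Q, so use the chord formula.
s = (y2 - y1) / (x2 - x1) = (0) / (4) mod 7 = 0
x3 = s^2 - x1 - x2 mod 7 = 0^2 - 1 - 5 = 1
y3 = s (x1 - x3) - y1 mod 7 = 0 * (1 - 1) - 1 = 6

P + Q = (1, 6)


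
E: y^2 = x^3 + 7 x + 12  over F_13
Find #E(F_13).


For each x in F_13, count y with y^2 = x^3 + 7 x + 12 mod 13:
  x = 0: RHS = 12, y in [5, 8]  -> 2 point(s)
  x = 4: RHS = 0, y in [0]  -> 1 point(s)
  x = 5: RHS = 3, y in [4, 9]  -> 2 point(s)
  x = 6: RHS = 10, y in [6, 7]  -> 2 point(s)
  x = 7: RHS = 1, y in [1, 12]  -> 2 point(s)
  x = 10: RHS = 3, y in [4, 9]  -> 2 point(s)
  x = 11: RHS = 3, y in [4, 9]  -> 2 point(s)
  x = 12: RHS = 4, y in [2, 11]  -> 2 point(s)
Affine points: 15. Add the point at infinity: total = 16.

#E(F_13) = 16


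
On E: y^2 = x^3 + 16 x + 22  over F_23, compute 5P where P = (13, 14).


k = 5 = 101_2 (binary, LSB first: 101)
Double-and-add from P = (13, 14):
  bit 0 = 1: acc = O + (13, 14) = (13, 14)
  bit 1 = 0: acc unchanged = (13, 14)
  bit 2 = 1: acc = (13, 14) + (18, 22) = (1, 19)

5P = (1, 19)


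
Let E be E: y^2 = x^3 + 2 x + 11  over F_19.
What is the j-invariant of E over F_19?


Delta = -16(4 a^3 + 27 b^2) mod 19 = 17
-1728 * (4 a)^3 = -1728 * (4*2)^3 mod 19 = 18
j = 18 * 17^(-1) mod 19 = 10

j = 10 (mod 19)


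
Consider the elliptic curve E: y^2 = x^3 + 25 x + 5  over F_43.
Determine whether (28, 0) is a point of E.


Check whether y^2 = x^3 + 25 x + 5 (mod 43) for (x, y) = (28, 0).
LHS: y^2 = 0^2 mod 43 = 0
RHS: x^3 + 25 x + 5 = 28^3 + 25*28 + 5 mod 43 = 39
LHS != RHS

No, not on the curve


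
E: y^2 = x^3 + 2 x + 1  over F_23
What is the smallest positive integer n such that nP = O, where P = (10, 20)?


Compute successive multiples of P until we hit O:
  1P = (10, 20)
  2P = (9, 14)
  3P = (17, 7)
  4P = (14, 17)
  5P = (1, 2)
  6P = (16, 14)
  7P = (21, 14)
  8P = (21, 9)
  ... (continuing to 15P)
  15P = O

ord(P) = 15


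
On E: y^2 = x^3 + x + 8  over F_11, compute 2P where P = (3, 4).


Doubling: s = (3 x1^2 + a) / (2 y1)
s = (3*3^2 + 1) / (2*4) mod 11 = 9
x3 = s^2 - 2 x1 mod 11 = 9^2 - 2*3 = 9
y3 = s (x1 - x3) - y1 mod 11 = 9 * (3 - 9) - 4 = 8

2P = (9, 8)


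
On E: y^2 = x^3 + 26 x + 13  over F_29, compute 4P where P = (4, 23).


k = 4 = 100_2 (binary, LSB first: 001)
Double-and-add from P = (4, 23):
  bit 0 = 0: acc unchanged = O
  bit 1 = 0: acc unchanged = O
  bit 2 = 1: acc = O + (12, 9) = (12, 9)

4P = (12, 9)


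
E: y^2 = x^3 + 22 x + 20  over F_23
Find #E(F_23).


For each x in F_23, count y with y^2 = x^3 + 22 x + 20 mod 23:
  x = 2: RHS = 3, y in [7, 16]  -> 2 point(s)
  x = 5: RHS = 2, y in [5, 18]  -> 2 point(s)
  x = 6: RHS = 0, y in [0]  -> 1 point(s)
  x = 8: RHS = 18, y in [8, 15]  -> 2 point(s)
  x = 9: RHS = 4, y in [2, 21]  -> 2 point(s)
  x = 11: RHS = 6, y in [11, 12]  -> 2 point(s)
  x = 14: RHS = 13, y in [6, 17]  -> 2 point(s)
  x = 16: RHS = 6, y in [11, 12]  -> 2 point(s)
  x = 19: RHS = 6, y in [11, 12]  -> 2 point(s)
Affine points: 17. Add the point at infinity: total = 18.

#E(F_23) = 18


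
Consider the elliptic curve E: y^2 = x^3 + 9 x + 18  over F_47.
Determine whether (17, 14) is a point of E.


Check whether y^2 = x^3 + 9 x + 18 (mod 47) for (x, y) = (17, 14).
LHS: y^2 = 14^2 mod 47 = 8
RHS: x^3 + 9 x + 18 = 17^3 + 9*17 + 18 mod 47 = 8
LHS = RHS

Yes, on the curve


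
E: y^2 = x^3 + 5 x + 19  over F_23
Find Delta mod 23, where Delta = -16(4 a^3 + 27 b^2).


4 a^3 + 27 b^2 = 4*5^3 + 27*19^2 = 500 + 9747 = 10247
Delta = -16 * (10247) = -163952
Delta mod 23 = 15

Delta = 15 (mod 23)


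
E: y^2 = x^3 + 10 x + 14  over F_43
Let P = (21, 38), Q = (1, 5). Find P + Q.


P != Q, so use the chord formula.
s = (y2 - y1) / (x2 - x1) = (10) / (23) mod 43 = 21
x3 = s^2 - x1 - x2 mod 43 = 21^2 - 21 - 1 = 32
y3 = s (x1 - x3) - y1 mod 43 = 21 * (21 - 32) - 38 = 32

P + Q = (32, 32)


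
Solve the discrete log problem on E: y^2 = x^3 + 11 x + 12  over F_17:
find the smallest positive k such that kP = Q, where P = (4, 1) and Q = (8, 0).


Enumerate multiples of P until we hit Q = (8, 0):
  1P = (4, 1)
  2P = (8, 0)
Match found at i = 2.

k = 2


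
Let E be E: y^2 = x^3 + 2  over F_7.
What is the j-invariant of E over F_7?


Delta = -16(4 a^3 + 27 b^2) mod 7 = 1
-1728 * (4 a)^3 = -1728 * (4*0)^3 mod 7 = 0
j = 0 * 1^(-1) mod 7 = 0

j = 0 (mod 7)


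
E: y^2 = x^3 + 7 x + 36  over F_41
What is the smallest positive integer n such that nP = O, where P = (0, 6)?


Compute successive multiples of P until we hit O:
  1P = (0, 6)
  2P = (16, 12)
  3P = (4, 13)
  4P = (17, 36)
  5P = (23, 33)
  6P = (10, 9)
  7P = (11, 3)
  8P = (5, 14)
  ... (continuing to 42P)
  42P = O

ord(P) = 42


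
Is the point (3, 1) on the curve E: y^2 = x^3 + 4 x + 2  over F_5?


Check whether y^2 = x^3 + 4 x + 2 (mod 5) for (x, y) = (3, 1).
LHS: y^2 = 1^2 mod 5 = 1
RHS: x^3 + 4 x + 2 = 3^3 + 4*3 + 2 mod 5 = 1
LHS = RHS

Yes, on the curve


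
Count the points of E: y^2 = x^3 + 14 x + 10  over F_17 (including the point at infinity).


For each x in F_17, count y with y^2 = x^3 + 14 x + 10 mod 17:
  x = 1: RHS = 8, y in [5, 12]  -> 2 point(s)
  x = 5: RHS = 1, y in [1, 16]  -> 2 point(s)
  x = 6: RHS = 4, y in [2, 15]  -> 2 point(s)
  x = 7: RHS = 9, y in [3, 14]  -> 2 point(s)
  x = 9: RHS = 15, y in [7, 10]  -> 2 point(s)
  x = 11: RHS = 16, y in [4, 13]  -> 2 point(s)
  x = 12: RHS = 2, y in [6, 11]  -> 2 point(s)
  x = 13: RHS = 9, y in [3, 14]  -> 2 point(s)
  x = 14: RHS = 9, y in [3, 14]  -> 2 point(s)
  x = 15: RHS = 8, y in [5, 12]  -> 2 point(s)
Affine points: 20. Add the point at infinity: total = 21.

#E(F_17) = 21


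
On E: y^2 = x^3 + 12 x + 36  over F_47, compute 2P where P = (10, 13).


Doubling: s = (3 x1^2 + a) / (2 y1)
s = (3*10^2 + 12) / (2*13) mod 47 = 12
x3 = s^2 - 2 x1 mod 47 = 12^2 - 2*10 = 30
y3 = s (x1 - x3) - y1 mod 47 = 12 * (10 - 30) - 13 = 29

2P = (30, 29)


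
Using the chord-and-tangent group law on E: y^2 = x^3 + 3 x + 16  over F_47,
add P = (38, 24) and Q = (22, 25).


P != Q, so use the chord formula.
s = (y2 - y1) / (x2 - x1) = (1) / (31) mod 47 = 44
x3 = s^2 - x1 - x2 mod 47 = 44^2 - 38 - 22 = 43
y3 = s (x1 - x3) - y1 mod 47 = 44 * (38 - 43) - 24 = 38

P + Q = (43, 38)


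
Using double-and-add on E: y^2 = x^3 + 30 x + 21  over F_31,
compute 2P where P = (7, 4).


k = 2 = 10_2 (binary, LSB first: 01)
Double-and-add from P = (7, 4):
  bit 0 = 0: acc unchanged = O
  bit 1 = 1: acc = O + (11, 16) = (11, 16)

2P = (11, 16)


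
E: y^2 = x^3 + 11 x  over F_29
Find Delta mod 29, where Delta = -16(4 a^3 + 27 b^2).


4 a^3 + 27 b^2 = 4*11^3 + 27*0^2 = 5324 + 0 = 5324
Delta = -16 * (5324) = -85184
Delta mod 29 = 18

Delta = 18 (mod 29)


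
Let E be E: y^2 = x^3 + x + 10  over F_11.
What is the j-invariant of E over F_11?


Delta = -16(4 a^3 + 27 b^2) mod 11 = 10
-1728 * (4 a)^3 = -1728 * (4*1)^3 mod 11 = 2
j = 2 * 10^(-1) mod 11 = 9

j = 9 (mod 11)


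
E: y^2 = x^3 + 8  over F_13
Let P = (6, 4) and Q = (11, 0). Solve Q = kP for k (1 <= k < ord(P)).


Enumerate multiples of P until we hit Q = (11, 0):
  1P = (6, 4)
  2P = (11, 0)
Match found at i = 2.

k = 2


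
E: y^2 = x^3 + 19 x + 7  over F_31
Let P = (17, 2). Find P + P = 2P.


Doubling: s = (3 x1^2 + a) / (2 y1)
s = (3*17^2 + 19) / (2*2) mod 31 = 20
x3 = s^2 - 2 x1 mod 31 = 20^2 - 2*17 = 25
y3 = s (x1 - x3) - y1 mod 31 = 20 * (17 - 25) - 2 = 24

2P = (25, 24)


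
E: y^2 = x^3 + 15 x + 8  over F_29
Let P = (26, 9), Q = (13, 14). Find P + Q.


P != Q, so use the chord formula.
s = (y2 - y1) / (x2 - x1) = (5) / (16) mod 29 = 13
x3 = s^2 - x1 - x2 mod 29 = 13^2 - 26 - 13 = 14
y3 = s (x1 - x3) - y1 mod 29 = 13 * (26 - 14) - 9 = 2

P + Q = (14, 2)


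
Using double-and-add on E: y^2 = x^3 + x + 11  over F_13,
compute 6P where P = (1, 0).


k = 6 = 110_2 (binary, LSB first: 011)
Double-and-add from P = (1, 0):
  bit 0 = 0: acc unchanged = O
  bit 1 = 1: acc = O + O = O
  bit 2 = 1: acc = O + O = O

6P = O


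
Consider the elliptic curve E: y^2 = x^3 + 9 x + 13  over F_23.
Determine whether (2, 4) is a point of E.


Check whether y^2 = x^3 + 9 x + 13 (mod 23) for (x, y) = (2, 4).
LHS: y^2 = 4^2 mod 23 = 16
RHS: x^3 + 9 x + 13 = 2^3 + 9*2 + 13 mod 23 = 16
LHS = RHS

Yes, on the curve


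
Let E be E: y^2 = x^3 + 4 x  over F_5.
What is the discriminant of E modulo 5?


4 a^3 + 27 b^2 = 4*4^3 + 27*0^2 = 256 + 0 = 256
Delta = -16 * (256) = -4096
Delta mod 5 = 4

Delta = 4 (mod 5)


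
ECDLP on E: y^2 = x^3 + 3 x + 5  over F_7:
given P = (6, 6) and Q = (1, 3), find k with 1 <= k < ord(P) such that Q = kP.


Enumerate multiples of P until we hit Q = (1, 3):
  1P = (6, 6)
  2P = (4, 2)
  3P = (1, 4)
  4P = (1, 3)
Match found at i = 4.

k = 4


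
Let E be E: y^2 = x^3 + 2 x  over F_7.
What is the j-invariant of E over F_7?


Delta = -16(4 a^3 + 27 b^2) mod 7 = 6
-1728 * (4 a)^3 = -1728 * (4*2)^3 mod 7 = 1
j = 1 * 6^(-1) mod 7 = 6

j = 6 (mod 7)


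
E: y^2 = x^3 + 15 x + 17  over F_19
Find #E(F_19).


For each x in F_19, count y with y^2 = x^3 + 15 x + 17 mod 19:
  x = 0: RHS = 17, y in [6, 13]  -> 2 point(s)
  x = 2: RHS = 17, y in [6, 13]  -> 2 point(s)
  x = 6: RHS = 0, y in [0]  -> 1 point(s)
  x = 7: RHS = 9, y in [3, 16]  -> 2 point(s)
  x = 9: RHS = 7, y in [8, 11]  -> 2 point(s)
  x = 12: RHS = 6, y in [5, 14]  -> 2 point(s)
  x = 14: RHS = 7, y in [8, 11]  -> 2 point(s)
  x = 15: RHS = 7, y in [8, 11]  -> 2 point(s)
  x = 17: RHS = 17, y in [6, 13]  -> 2 point(s)
  x = 18: RHS = 1, y in [1, 18]  -> 2 point(s)
Affine points: 19. Add the point at infinity: total = 20.

#E(F_19) = 20


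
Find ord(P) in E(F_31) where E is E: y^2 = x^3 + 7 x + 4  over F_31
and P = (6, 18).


Compute successive multiples of P until we hit O:
  1P = (6, 18)
  2P = (21, 9)
  3P = (18, 14)
  4P = (14, 26)
  5P = (12, 7)
  6P = (0, 2)
  7P = (8, 18)
  8P = (17, 13)
  ... (continuing to 31P)
  31P = O

ord(P) = 31


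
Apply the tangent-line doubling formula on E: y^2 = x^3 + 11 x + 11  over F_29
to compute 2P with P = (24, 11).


Doubling: s = (3 x1^2 + a) / (2 y1)
s = (3*24^2 + 11) / (2*11) mod 29 = 25
x3 = s^2 - 2 x1 mod 29 = 25^2 - 2*24 = 26
y3 = s (x1 - x3) - y1 mod 29 = 25 * (24 - 26) - 11 = 26

2P = (26, 26)


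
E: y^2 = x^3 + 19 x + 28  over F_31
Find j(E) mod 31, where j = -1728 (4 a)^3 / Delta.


Delta = -16(4 a^3 + 27 b^2) mod 31 = 2
-1728 * (4 a)^3 = -1728 * (4*19)^3 mod 31 = 4
j = 4 * 2^(-1) mod 31 = 2

j = 2 (mod 31)


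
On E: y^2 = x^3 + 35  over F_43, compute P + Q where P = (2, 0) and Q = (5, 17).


P != Q, so use the chord formula.
s = (y2 - y1) / (x2 - x1) = (17) / (3) mod 43 = 20
x3 = s^2 - x1 - x2 mod 43 = 20^2 - 2 - 5 = 6
y3 = s (x1 - x3) - y1 mod 43 = 20 * (2 - 6) - 0 = 6

P + Q = (6, 6)


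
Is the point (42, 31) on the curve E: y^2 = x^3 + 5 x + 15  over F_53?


Check whether y^2 = x^3 + 5 x + 15 (mod 53) for (x, y) = (42, 31).
LHS: y^2 = 31^2 mod 53 = 7
RHS: x^3 + 5 x + 15 = 42^3 + 5*42 + 15 mod 53 = 7
LHS = RHS

Yes, on the curve


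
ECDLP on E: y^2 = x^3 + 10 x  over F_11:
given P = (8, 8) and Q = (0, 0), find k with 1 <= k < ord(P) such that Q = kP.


Enumerate multiples of P until we hit Q = (0, 0):
  1P = (8, 8)
  2P = (4, 4)
  3P = (0, 0)
Match found at i = 3.

k = 3


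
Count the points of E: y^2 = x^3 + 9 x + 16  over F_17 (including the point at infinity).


For each x in F_17, count y with y^2 = x^3 + 9 x + 16 mod 17:
  x = 0: RHS = 16, y in [4, 13]  -> 2 point(s)
  x = 1: RHS = 9, y in [3, 14]  -> 2 point(s)
  x = 2: RHS = 8, y in [5, 12]  -> 2 point(s)
  x = 3: RHS = 2, y in [6, 11]  -> 2 point(s)
  x = 5: RHS = 16, y in [4, 13]  -> 2 point(s)
  x = 10: RHS = 1, y in [1, 16]  -> 2 point(s)
  x = 11: RHS = 1, y in [1, 16]  -> 2 point(s)
  x = 12: RHS = 16, y in [4, 13]  -> 2 point(s)
  x = 13: RHS = 1, y in [1, 16]  -> 2 point(s)
  x = 14: RHS = 13, y in [8, 9]  -> 2 point(s)
Affine points: 20. Add the point at infinity: total = 21.

#E(F_17) = 21


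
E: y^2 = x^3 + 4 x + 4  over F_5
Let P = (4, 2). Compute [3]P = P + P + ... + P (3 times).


k = 3 = 11_2 (binary, LSB first: 11)
Double-and-add from P = (4, 2):
  bit 0 = 1: acc = O + (4, 2) = (4, 2)
  bit 1 = 1: acc = (4, 2) + (1, 2) = (0, 3)

3P = (0, 3)


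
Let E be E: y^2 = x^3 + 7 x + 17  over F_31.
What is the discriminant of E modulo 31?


4 a^3 + 27 b^2 = 4*7^3 + 27*17^2 = 1372 + 7803 = 9175
Delta = -16 * (9175) = -146800
Delta mod 31 = 16

Delta = 16 (mod 31)


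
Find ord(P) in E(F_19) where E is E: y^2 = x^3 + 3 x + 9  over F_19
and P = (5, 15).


Compute successive multiples of P until we hit O:
  1P = (5, 15)
  2P = (15, 16)
  3P = (3, 8)
  4P = (9, 9)
  5P = (12, 5)
  6P = (18, 9)
  7P = (16, 12)
  8P = (2, 17)
  ... (continuing to 23P)
  23P = O

ord(P) = 23


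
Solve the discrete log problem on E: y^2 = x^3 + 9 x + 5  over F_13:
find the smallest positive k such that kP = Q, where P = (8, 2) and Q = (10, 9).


Enumerate multiples of P until we hit Q = (10, 9):
  1P = (8, 2)
  2P = (9, 3)
  3P = (10, 9)
Match found at i = 3.

k = 3


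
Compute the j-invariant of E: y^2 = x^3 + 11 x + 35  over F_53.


Delta = -16(4 a^3 + 27 b^2) mod 53 = 45
-1728 * (4 a)^3 = -1728 * (4*11)^3 mod 53 = 8
j = 8 * 45^(-1) mod 53 = 52

j = 52 (mod 53)


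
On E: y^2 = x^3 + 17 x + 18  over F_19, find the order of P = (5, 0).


Compute successive multiples of P until we hit O:
  1P = (5, 0)
  2P = O

ord(P) = 2


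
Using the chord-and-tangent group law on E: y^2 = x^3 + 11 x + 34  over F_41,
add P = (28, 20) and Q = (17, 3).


P != Q, so use the chord formula.
s = (y2 - y1) / (x2 - x1) = (24) / (30) mod 41 = 9
x3 = s^2 - x1 - x2 mod 41 = 9^2 - 28 - 17 = 36
y3 = s (x1 - x3) - y1 mod 41 = 9 * (28 - 36) - 20 = 31

P + Q = (36, 31)


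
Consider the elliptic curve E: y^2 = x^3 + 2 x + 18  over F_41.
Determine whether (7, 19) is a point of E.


Check whether y^2 = x^3 + 2 x + 18 (mod 41) for (x, y) = (7, 19).
LHS: y^2 = 19^2 mod 41 = 33
RHS: x^3 + 2 x + 18 = 7^3 + 2*7 + 18 mod 41 = 6
LHS != RHS

No, not on the curve


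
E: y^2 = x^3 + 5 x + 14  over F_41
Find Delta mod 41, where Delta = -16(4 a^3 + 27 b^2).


4 a^3 + 27 b^2 = 4*5^3 + 27*14^2 = 500 + 5292 = 5792
Delta = -16 * (5792) = -92672
Delta mod 41 = 29

Delta = 29 (mod 41)


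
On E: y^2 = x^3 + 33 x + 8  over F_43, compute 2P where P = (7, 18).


Doubling: s = (3 x1^2 + a) / (2 y1)
s = (3*7^2 + 33) / (2*18) mod 43 = 5
x3 = s^2 - 2 x1 mod 43 = 5^2 - 2*7 = 11
y3 = s (x1 - x3) - y1 mod 43 = 5 * (7 - 11) - 18 = 5

2P = (11, 5)


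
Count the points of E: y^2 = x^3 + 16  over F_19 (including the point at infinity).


For each x in F_19, count y with y^2 = x^3 + 0 x + 16 mod 19:
  x = 0: RHS = 16, y in [4, 15]  -> 2 point(s)
  x = 1: RHS = 17, y in [6, 13]  -> 2 point(s)
  x = 2: RHS = 5, y in [9, 10]  -> 2 point(s)
  x = 3: RHS = 5, y in [9, 10]  -> 2 point(s)
  x = 4: RHS = 4, y in [2, 17]  -> 2 point(s)
  x = 6: RHS = 4, y in [2, 17]  -> 2 point(s)
  x = 7: RHS = 17, y in [6, 13]  -> 2 point(s)
  x = 9: RHS = 4, y in [2, 17]  -> 2 point(s)
  x = 10: RHS = 9, y in [3, 16]  -> 2 point(s)
  x = 11: RHS = 17, y in [6, 13]  -> 2 point(s)
  x = 13: RHS = 9, y in [3, 16]  -> 2 point(s)
  x = 14: RHS = 5, y in [9, 10]  -> 2 point(s)
  x = 15: RHS = 9, y in [3, 16]  -> 2 point(s)
Affine points: 26. Add the point at infinity: total = 27.

#E(F_19) = 27


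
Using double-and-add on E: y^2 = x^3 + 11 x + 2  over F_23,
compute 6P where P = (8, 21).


k = 6 = 110_2 (binary, LSB first: 011)
Double-and-add from P = (8, 21):
  bit 0 = 0: acc unchanged = O
  bit 1 = 1: acc = O + (8, 2) = (8, 2)
  bit 2 = 1: acc = (8, 2) + (8, 21) = O

6P = O


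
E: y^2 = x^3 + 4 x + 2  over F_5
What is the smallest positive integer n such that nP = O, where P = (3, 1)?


Compute successive multiples of P until we hit O:
  1P = (3, 1)
  2P = (3, 4)
  3P = O

ord(P) = 3


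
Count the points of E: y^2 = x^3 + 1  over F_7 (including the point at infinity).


For each x in F_7, count y with y^2 = x^3 + 0 x + 1 mod 7:
  x = 0: RHS = 1, y in [1, 6]  -> 2 point(s)
  x = 1: RHS = 2, y in [3, 4]  -> 2 point(s)
  x = 2: RHS = 2, y in [3, 4]  -> 2 point(s)
  x = 3: RHS = 0, y in [0]  -> 1 point(s)
  x = 4: RHS = 2, y in [3, 4]  -> 2 point(s)
  x = 5: RHS = 0, y in [0]  -> 1 point(s)
  x = 6: RHS = 0, y in [0]  -> 1 point(s)
Affine points: 11. Add the point at infinity: total = 12.

#E(F_7) = 12


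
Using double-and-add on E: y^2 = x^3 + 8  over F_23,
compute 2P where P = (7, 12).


k = 2 = 10_2 (binary, LSB first: 01)
Double-and-add from P = (7, 12):
  bit 0 = 0: acc unchanged = O
  bit 1 = 1: acc = O + (21, 0) = (21, 0)

2P = (21, 0)


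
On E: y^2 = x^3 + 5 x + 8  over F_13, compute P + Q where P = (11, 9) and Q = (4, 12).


P != Q, so use the chord formula.
s = (y2 - y1) / (x2 - x1) = (3) / (6) mod 13 = 7
x3 = s^2 - x1 - x2 mod 13 = 7^2 - 11 - 4 = 8
y3 = s (x1 - x3) - y1 mod 13 = 7 * (11 - 8) - 9 = 12

P + Q = (8, 12)


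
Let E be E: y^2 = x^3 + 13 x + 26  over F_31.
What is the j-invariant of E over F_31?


Delta = -16(4 a^3 + 27 b^2) mod 31 = 27
-1728 * (4 a)^3 = -1728 * (4*13)^3 mod 31 = 29
j = 29 * 27^(-1) mod 31 = 16

j = 16 (mod 31)


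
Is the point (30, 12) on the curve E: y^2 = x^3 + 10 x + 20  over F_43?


Check whether y^2 = x^3 + 10 x + 20 (mod 43) for (x, y) = (30, 12).
LHS: y^2 = 12^2 mod 43 = 15
RHS: x^3 + 10 x + 20 = 30^3 + 10*30 + 20 mod 43 = 15
LHS = RHS

Yes, on the curve


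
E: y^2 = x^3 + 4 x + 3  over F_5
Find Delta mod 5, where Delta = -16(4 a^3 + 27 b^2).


4 a^3 + 27 b^2 = 4*4^3 + 27*3^2 = 256 + 243 = 499
Delta = -16 * (499) = -7984
Delta mod 5 = 1

Delta = 1 (mod 5)
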